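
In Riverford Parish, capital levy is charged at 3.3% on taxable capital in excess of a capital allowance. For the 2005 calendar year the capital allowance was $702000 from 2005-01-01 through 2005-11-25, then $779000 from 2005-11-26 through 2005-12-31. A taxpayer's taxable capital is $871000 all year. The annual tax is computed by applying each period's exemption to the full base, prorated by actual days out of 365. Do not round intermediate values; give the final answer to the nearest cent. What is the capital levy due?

2005-01-01 to 2005-11-25: 329 days, exemption $702000 → ($871000 − $702000) × 3.3% × 329/365 = $5026.9397
2005-11-26 to 2005-12-31: 36 days, exemption $779000 → ($871000 − $779000) × 3.3% × 36/365 = $299.4411
Total = $5326.3808

$5326.38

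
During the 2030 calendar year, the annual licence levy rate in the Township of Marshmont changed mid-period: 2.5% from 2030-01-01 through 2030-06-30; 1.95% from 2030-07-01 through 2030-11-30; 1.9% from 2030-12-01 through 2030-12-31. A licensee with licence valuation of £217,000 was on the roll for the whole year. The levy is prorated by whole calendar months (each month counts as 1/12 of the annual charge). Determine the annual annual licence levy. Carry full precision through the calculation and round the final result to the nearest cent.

£4,819.21

2030-01-01 to 2030-06-30: 6 months at 2.5% → £217,000 × 2.5% × 6/12 = £2,712.5000
2030-07-01 to 2030-11-30: 5 months at 1.95% → £217,000 × 1.95% × 5/12 = £1,763.1250
2030-12-01 to 2030-12-31: 1 month at 1.9% → £217,000 × 1.9% × 1/12 = £343.5833
Total = £4,819.2083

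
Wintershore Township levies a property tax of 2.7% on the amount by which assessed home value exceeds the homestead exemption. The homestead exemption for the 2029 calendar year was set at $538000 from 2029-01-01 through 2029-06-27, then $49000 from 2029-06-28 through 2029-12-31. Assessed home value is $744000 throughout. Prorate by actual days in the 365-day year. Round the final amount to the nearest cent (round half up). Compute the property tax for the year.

$12326.28

2029-01-01 to 2029-06-27: 178 days, exemption $538000 → ($744000 − $538000) × 2.7% × 178/365 = $2712.4274
2029-06-28 to 2029-12-31: 187 days, exemption $49000 → ($744000 − $49000) × 2.7% × 187/365 = $9613.8493
Total = $12326.2767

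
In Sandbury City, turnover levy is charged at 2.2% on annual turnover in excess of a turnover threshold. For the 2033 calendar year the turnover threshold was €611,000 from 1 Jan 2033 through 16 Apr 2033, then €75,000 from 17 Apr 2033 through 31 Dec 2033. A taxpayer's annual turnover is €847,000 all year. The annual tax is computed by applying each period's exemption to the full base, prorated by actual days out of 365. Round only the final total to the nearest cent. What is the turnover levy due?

€13,559.47

1 Jan – 16 Apr 2033: 106 days, exemption €611,000 → (€847,000 − €611,000) × 2.2% × 106/365 = €1,507.8137
17 Apr – 31 Dec 2033: 259 days, exemption €75,000 → (€847,000 − €75,000) × 2.2% × 259/365 = €12,051.6603
Total = €13,559.4740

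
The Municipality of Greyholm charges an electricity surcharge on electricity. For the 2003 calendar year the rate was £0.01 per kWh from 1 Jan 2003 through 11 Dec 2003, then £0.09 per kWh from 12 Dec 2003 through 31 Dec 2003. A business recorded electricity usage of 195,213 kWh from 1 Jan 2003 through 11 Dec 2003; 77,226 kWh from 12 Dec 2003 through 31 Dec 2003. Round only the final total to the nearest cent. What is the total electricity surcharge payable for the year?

£8,902.47

1 Jan – 11 Dec 2003: 195,213 kWh at £0.01/kWh → £1,952.13
12 Dec – 31 Dec 2003: 77,226 kWh at £0.09/kWh → £6,950.34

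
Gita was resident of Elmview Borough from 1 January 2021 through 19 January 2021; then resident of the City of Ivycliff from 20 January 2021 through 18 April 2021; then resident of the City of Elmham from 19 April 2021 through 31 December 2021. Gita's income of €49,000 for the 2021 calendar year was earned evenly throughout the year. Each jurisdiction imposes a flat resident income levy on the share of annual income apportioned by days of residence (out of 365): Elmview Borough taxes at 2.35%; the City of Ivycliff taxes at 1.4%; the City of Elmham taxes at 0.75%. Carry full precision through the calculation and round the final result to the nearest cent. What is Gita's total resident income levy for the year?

€485.97

Elmview Borough, 1 January – 19 January 2021: 19 days → €49,000 × 2.35% × 19/365 = €59.9411
The City of Ivycliff, 20 January – 18 April 2021: 89 days → €49,000 × 1.4% × 89/365 = €167.2712
The City of Elmham, 19 April – 31 December 2021: 257 days → €49,000 × 0.75% × 257/365 = €258.7603
Total = €485.9726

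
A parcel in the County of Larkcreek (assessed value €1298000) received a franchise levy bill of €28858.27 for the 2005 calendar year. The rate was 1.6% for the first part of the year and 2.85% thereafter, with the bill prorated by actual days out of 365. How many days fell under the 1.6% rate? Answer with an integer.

Let d = days at the first rate; then 365 − d days at the second rate.
€1298000 × [1.6%·d + 2.85%·(365−d)] / 365 = €28858.27
Solving gives d = 183, so the new rate took effect on July 3, 2005.

183 days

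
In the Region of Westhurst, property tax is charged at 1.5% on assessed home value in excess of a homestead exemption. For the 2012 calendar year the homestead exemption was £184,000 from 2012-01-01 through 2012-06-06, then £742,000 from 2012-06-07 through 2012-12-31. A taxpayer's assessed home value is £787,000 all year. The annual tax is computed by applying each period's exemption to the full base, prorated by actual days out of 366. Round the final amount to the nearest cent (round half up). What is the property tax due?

2012-01-01 to 2012-06-06: 158 days, exemption £184,000 → (£787,000 − £184,000) × 1.5% × 158/366 = £3,904.6721
2012-06-07 to 2012-12-31: 208 days, exemption £742,000 → (£787,000 − £742,000) × 1.5% × 208/366 = £383.6066
Total = £4,288.2787

£4,288.28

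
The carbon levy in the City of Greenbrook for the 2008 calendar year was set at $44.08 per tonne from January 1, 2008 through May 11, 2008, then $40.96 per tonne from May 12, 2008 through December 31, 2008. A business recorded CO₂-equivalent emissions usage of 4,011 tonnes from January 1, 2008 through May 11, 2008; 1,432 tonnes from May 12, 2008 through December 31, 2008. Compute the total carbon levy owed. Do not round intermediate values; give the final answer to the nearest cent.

January 1 – May 11, 2008: 4,011 tonnes at $44.08/tonne → $176,804.88
May 12 – December 31, 2008: 1,432 tonnes at $40.96/tonne → $58,654.72

$235,459.60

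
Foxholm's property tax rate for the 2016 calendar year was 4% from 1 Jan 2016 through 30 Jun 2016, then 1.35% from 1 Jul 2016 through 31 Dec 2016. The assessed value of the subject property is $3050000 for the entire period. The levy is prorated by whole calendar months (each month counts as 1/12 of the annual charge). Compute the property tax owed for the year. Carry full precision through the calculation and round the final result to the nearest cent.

$81587.50

1 Jan – 30 Jun 2016: 6 months at 4% → $3050000 × 4% × 6/12 = $61000.0000
1 Jul – 31 Dec 2016: 6 months at 1.35% → $3050000 × 1.35% × 6/12 = $20587.5000
Total = $81587.5000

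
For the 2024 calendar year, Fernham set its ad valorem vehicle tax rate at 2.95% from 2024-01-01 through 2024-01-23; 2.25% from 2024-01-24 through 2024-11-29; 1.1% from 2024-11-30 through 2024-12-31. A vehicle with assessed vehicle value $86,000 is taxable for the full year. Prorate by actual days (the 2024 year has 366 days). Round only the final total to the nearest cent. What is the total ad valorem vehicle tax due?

$1,886.36

2024-01-01 to 2024-01-23: 23 days at 2.95% → $86,000 × 2.95% × 23/366 = $159.4290
2024-01-24 to 2024-11-29: 311 days at 2.25% → $86,000 × 2.25% × 311/366 = $1,644.2213
2024-11-30 to 2024-12-31: 32 days at 1.1% → $86,000 × 1.1% × 32/366 = $82.7104
Total = $1,886.3607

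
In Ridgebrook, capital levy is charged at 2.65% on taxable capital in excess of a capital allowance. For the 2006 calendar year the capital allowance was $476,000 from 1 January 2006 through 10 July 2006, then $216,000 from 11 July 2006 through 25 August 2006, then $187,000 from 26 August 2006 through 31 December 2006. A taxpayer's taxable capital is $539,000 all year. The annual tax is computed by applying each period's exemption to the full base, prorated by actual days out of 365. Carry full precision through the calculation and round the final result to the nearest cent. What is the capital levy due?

$5,223.55

1 January – 10 July 2006: 191 days, exemption $476,000 → ($539,000 − $476,000) × 2.65% × 191/365 = $873.6288
11 July – 25 August 2006: 46 days, exemption $216,000 → ($539,000 − $216,000) × 2.65% × 46/365 = $1,078.7315
26 August – 31 December 2006: 128 days, exemption $187,000 → ($539,000 − $187,000) × 2.65% × 128/365 = $3,271.1890
Total = $5,223.5493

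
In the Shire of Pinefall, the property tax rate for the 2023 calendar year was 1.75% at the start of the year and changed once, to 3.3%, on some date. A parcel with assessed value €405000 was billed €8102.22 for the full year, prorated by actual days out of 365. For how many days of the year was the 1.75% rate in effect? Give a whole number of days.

Let d = days at the first rate; then 365 − d days at the second rate.
€405000 × [1.75%·d + 3.3%·(365−d)] / 365 = €8102.22
Solving gives d = 306, so the new rate took effect on November 3, 2023.

306 days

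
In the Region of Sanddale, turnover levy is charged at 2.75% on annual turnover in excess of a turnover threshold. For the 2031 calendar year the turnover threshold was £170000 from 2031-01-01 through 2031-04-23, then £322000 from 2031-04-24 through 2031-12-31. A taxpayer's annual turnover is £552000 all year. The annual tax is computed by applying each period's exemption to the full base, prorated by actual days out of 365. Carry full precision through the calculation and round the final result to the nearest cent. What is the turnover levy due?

£7619.08

2031-01-01 to 2031-04-23: 113 days, exemption £170000 → (£552000 − £170000) × 2.75% × 113/365 = £3252.2329
2031-04-24 to 2031-12-31: 252 days, exemption £322000 → (£552000 − £322000) × 2.75% × 252/365 = £4366.8493
Total = £7619.0822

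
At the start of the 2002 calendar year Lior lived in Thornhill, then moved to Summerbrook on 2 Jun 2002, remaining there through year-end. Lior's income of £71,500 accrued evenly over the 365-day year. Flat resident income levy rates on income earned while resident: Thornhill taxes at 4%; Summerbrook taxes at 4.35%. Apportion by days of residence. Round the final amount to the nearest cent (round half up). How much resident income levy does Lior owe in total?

Thornhill, 1 Jan – 1 Jun 2002: 152 days → £71,500 × 4% × 152/365 = £1,191.0137
Summerbrook, 2 Jun – 31 Dec 2002: 213 days → £71,500 × 4.35% × 213/365 = £1,815.0226
Total = £3,006.0363

£3,006.04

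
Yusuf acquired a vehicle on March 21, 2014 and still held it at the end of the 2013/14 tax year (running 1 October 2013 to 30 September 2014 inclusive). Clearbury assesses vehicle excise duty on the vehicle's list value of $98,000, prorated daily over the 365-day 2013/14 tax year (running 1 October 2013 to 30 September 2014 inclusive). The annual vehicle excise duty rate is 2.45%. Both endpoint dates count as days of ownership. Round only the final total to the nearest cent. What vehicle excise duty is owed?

$1,276.15

Days held (March 21 – September 30, 2014): 194 out of 365
Tax = $98,000 × 2.45% × 194/365 = $1,276.1479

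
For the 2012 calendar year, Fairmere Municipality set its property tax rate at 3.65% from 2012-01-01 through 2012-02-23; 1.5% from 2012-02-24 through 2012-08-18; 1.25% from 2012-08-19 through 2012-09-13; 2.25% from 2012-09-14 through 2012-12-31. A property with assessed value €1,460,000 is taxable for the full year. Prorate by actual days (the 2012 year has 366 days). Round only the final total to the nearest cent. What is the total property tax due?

€29,533.09

2012-01-01 to 2012-02-23: 54 days at 3.65% → €1,460,000 × 3.65% × 54/366 = €7,862.4590
2012-02-24 to 2012-08-18: 177 days at 1.5% → €1,460,000 × 1.5% × 177/366 = €10,590.9836
2012-08-19 to 2012-09-13: 26 days at 1.25% → €1,460,000 × 1.25% × 26/366 = €1,296.4481
2012-09-14 to 2012-12-31: 109 days at 2.25% → €1,460,000 × 2.25% × 109/366 = €9,783.1967
Total = €29,533.0874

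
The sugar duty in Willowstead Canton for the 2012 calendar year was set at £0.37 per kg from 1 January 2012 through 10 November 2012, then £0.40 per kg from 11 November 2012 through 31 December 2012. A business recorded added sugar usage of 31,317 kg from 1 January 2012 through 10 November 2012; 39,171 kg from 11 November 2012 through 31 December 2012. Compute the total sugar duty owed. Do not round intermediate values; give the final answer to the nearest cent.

1 January – 10 November 2012: 31,317 kg at £0.37/kg → £11,587.29
11 November – 31 December 2012: 39,171 kg at £0.40/kg → £15,668.40

£27,255.69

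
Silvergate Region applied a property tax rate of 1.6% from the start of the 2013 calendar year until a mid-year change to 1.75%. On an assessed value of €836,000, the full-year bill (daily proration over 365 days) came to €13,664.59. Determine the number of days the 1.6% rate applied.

Let d = days at the first rate; then 365 − d days at the second rate.
€836,000 × [1.6%·d + 1.75%·(365−d)] / 365 = €13,664.59
Solving gives d = 281, so the new rate took effect on October 9, 2013.

281 days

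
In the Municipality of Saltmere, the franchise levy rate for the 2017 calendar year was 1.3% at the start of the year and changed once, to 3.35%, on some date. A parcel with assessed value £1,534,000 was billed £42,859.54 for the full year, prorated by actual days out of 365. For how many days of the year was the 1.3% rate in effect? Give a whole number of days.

Let d = days at the first rate; then 365 − d days at the second rate.
£1,534,000 × [1.3%·d + 3.35%·(365−d)] / 365 = £42,859.54
Solving gives d = 99, so the new rate took effect on April 10, 2017.

99 days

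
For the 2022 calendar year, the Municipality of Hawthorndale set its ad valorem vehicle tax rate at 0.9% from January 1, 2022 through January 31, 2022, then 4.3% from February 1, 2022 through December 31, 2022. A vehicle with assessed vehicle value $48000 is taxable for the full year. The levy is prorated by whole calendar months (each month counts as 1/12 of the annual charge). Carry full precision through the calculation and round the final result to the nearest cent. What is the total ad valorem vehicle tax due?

$1928.00

January 1 – January 31, 2022: 1 month at 0.9% → $48000 × 0.9% × 1/12 = $36.0000
February 1 – December 31, 2022: 11 months at 4.3% → $48000 × 4.3% × 11/12 = $1892.0000
Total = $1928.0000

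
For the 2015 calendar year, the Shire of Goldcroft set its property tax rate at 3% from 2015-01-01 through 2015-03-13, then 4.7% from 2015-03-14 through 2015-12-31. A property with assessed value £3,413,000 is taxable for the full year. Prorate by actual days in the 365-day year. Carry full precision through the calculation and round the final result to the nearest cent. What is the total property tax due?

2015-01-01 to 2015-03-13: 72 days at 3% → £3,413,000 × 3% × 72/365 = £20,197.4795
2015-03-14 to 2015-12-31: 293 days at 4.7% → £3,413,000 × 4.7% × 293/365 = £128,768.2822
Total = £148,965.7616

£148,965.76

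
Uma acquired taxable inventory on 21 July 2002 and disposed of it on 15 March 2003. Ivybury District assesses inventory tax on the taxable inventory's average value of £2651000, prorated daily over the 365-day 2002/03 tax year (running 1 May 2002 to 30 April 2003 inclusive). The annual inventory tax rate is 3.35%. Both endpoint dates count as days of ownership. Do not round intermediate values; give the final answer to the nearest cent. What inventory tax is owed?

£57908.01

Days held (21 July 2002 – 15 March 2003): 238 out of 365
Tax = £2651000 × 3.35% × 238/365 = £57908.0082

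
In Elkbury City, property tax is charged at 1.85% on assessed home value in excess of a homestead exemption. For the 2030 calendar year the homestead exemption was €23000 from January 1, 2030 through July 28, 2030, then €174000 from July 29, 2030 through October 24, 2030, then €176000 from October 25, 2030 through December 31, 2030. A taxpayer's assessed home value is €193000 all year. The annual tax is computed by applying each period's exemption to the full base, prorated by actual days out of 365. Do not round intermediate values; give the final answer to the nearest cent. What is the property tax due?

January 1 – July 28, 2030: 209 days, exemption €23000 → (€193000 − €23000) × 1.85% × 209/365 = €1800.8356
July 29 – October 24, 2030: 88 days, exemption €174000 → (€193000 − €174000) × 1.85% × 88/365 = €84.7452
October 25 – December 31, 2030: 68 days, exemption €176000 → (€193000 − €176000) × 1.85% × 68/365 = €58.5918
Total = €1944.1726

€1944.17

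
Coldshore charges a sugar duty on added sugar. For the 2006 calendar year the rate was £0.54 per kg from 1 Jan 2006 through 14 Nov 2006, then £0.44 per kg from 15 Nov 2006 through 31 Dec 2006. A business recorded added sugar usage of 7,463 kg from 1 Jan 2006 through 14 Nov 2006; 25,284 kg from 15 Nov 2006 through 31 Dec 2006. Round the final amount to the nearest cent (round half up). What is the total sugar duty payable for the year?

£15,154.98

1 Jan – 14 Nov 2006: 7,463 kg at £0.54/kg → £4,030.02
15 Nov – 31 Dec 2006: 25,284 kg at £0.44/kg → £11,124.96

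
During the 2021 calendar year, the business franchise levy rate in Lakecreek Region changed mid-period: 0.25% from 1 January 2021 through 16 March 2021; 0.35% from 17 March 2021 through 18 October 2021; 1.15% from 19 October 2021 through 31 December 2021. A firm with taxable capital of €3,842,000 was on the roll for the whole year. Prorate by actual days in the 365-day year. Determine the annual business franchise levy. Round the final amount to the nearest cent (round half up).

1 January – 16 March 2021: 75 days at 0.25% → €3,842,000 × 0.25% × 75/365 = €1,973.6301
17 March – 18 October 2021: 216 days at 0.35% → €3,842,000 × 0.35% × 216/365 = €7,957.6767
19 October – 31 December 2021: 74 days at 1.15% → €3,842,000 × 1.15% × 74/365 = €8,957.6493
Total = €18,888.9562

€18,888.96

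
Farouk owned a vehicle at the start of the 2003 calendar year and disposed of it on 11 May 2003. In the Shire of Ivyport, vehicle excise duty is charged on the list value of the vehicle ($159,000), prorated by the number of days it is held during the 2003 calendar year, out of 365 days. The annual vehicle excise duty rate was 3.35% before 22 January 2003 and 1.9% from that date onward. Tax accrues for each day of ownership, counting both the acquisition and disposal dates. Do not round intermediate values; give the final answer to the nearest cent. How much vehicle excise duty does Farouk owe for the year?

1 January – 21 January 2003: 21 days at 3.35% → $159,000 × 3.35% × 21/365 = $306.4562
22 January – 11 May 2003: 110 days at 1.9% → $159,000 × 1.9% × 110/365 = $910.4384
Total = $1,216.8945

$1,216.89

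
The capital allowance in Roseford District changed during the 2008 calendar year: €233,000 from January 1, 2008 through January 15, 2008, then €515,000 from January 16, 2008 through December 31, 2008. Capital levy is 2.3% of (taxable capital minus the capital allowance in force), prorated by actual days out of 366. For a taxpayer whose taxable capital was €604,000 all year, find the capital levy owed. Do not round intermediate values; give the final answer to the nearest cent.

€2,312.82

January 1 – January 15, 2008: 15 days, exemption €233,000 → (€604,000 − €233,000) × 2.3% × 15/366 = €349.7131
January 16 – December 31, 2008: 351 days, exemption €515,000 → (€604,000 − €515,000) × 2.3% × 351/366 = €1,963.1066
Total = €2,312.8197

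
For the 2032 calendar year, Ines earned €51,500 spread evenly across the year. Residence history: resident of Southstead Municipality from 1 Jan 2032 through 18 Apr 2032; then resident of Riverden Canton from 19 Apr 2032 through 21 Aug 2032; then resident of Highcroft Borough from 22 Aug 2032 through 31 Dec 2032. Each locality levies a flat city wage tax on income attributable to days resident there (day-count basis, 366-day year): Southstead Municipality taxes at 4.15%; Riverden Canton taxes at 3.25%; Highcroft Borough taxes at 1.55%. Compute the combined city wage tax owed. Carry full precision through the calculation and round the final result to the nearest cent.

€1,496.03

Southstead Municipality, 1 Jan – 18 Apr 2032: 109 days → €51,500 × 4.15% × 109/366 = €636.5034
Riverden Canton, 19 Apr – 21 Aug 2032: 125 days → €51,500 × 3.25% × 125/366 = €571.6359
Highcroft Borough, 22 Aug – 31 Dec 2032: 132 days → €51,500 × 1.55% × 132/366 = €287.8934
Total = €1,496.0328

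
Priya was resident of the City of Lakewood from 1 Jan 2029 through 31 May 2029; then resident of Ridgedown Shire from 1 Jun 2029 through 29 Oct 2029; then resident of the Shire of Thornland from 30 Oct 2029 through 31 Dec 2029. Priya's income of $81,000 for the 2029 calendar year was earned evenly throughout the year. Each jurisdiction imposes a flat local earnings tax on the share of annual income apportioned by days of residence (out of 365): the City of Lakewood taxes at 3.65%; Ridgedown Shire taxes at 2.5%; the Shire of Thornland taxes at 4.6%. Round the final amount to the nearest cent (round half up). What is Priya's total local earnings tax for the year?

$2,703.96

The City of Lakewood, 1 Jan – 31 May 2029: 151 days → $81,000 × 3.65% × 151/365 = $1,223.1000
Ridgedown Shire, 1 Jun – 29 Oct 2029: 151 days → $81,000 × 2.5% × 151/365 = $837.7397
The Shire of Thornland, 30 Oct – 31 Dec 2029: 63 days → $81,000 × 4.6% × 63/365 = $643.1178
Total = $2,703.9575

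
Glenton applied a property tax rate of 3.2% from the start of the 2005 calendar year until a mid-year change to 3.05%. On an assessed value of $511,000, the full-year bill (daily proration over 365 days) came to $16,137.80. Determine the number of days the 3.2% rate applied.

Let d = days at the first rate; then 365 − d days at the second rate.
$511,000 × [3.2%·d + 3.05%·(365−d)] / 365 = $16,137.80
Solving gives d = 263, so the new rate took effect on 21 September 2005.

263 days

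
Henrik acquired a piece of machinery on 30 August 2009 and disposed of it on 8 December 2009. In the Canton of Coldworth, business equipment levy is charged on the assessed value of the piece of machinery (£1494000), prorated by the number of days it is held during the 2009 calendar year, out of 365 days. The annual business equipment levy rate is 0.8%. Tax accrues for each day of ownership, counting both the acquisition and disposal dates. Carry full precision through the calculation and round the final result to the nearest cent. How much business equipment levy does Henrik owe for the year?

Days held (30 August – 8 December 2009): 101 out of 365
Tax = £1494000 × 0.8% × 101/365 = £3307.2658

£3307.27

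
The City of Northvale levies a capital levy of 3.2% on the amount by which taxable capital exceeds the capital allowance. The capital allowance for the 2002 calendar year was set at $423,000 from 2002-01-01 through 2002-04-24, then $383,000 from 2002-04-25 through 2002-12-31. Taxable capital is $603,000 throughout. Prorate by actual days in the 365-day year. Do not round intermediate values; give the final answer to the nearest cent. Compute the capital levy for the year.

$6,640.22

2002-01-01 to 2002-04-24: 114 days, exemption $423,000 → ($603,000 − $423,000) × 3.2% × 114/365 = $1,799.0137
2002-04-25 to 2002-12-31: 251 days, exemption $383,000 → ($603,000 − $383,000) × 3.2% × 251/365 = $4,841.2055
Total = $6,640.2192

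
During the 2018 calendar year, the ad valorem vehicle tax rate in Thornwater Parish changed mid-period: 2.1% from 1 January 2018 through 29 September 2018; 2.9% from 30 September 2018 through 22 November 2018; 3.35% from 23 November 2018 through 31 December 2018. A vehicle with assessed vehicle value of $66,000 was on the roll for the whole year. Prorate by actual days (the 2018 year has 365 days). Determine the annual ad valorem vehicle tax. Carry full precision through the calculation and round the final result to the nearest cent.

$1,552.27

1 January – 29 September 2018: 272 days at 2.1% → $66,000 × 2.1% × 272/365 = $1,032.8548
30 September – 22 November 2018: 54 days at 2.9% → $66,000 × 2.9% × 54/365 = $283.1671
23 November – 31 December 2018: 39 days at 3.35% → $66,000 × 3.35% × 39/365 = $236.2438
Total = $1,552.2658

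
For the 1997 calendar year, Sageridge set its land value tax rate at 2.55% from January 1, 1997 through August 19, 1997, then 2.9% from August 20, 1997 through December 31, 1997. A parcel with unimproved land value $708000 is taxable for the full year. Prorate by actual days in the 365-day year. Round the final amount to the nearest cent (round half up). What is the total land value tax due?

January 1 – August 19, 1997: 231 days at 2.55% → $708000 × 2.55% × 231/365 = $11425.9562
August 20 – December 31, 1997: 134 days at 2.9% → $708000 × 2.9% × 134/365 = $7537.7753
Total = $18963.7315

$18963.73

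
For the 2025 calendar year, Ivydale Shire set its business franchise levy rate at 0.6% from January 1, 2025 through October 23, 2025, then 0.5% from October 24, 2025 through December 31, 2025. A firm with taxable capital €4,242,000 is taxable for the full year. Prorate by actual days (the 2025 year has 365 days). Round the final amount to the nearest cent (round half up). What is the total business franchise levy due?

January 1 – October 23, 2025: 296 days at 0.6% → €4,242,000 × 0.6% × 296/365 = €20,640.5260
October 24 – December 31, 2025: 69 days at 0.5% → €4,242,000 × 0.5% × 69/365 = €4,009.5616
Total = €24,650.0877

€24,650.09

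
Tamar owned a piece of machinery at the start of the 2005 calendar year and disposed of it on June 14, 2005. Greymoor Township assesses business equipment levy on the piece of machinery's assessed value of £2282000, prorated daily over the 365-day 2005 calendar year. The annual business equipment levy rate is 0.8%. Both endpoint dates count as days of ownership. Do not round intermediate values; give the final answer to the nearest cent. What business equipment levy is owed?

£8252.71

Days held (January 1 – June 14, 2005): 165 out of 365
Tax = £2282000 × 0.8% × 165/365 = £8252.7123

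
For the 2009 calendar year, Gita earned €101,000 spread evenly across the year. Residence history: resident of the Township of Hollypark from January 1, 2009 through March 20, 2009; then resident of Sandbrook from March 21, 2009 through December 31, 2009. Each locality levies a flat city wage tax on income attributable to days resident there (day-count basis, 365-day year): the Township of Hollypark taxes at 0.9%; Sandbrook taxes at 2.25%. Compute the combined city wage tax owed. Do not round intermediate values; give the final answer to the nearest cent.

€1,977.39

The Township of Hollypark, January 1 – March 20, 2009: 79 days → €101,000 × 0.9% × 79/365 = €196.7425
Sandbrook, March 21 – December 31, 2009: 286 days → €101,000 × 2.25% × 286/365 = €1,780.6438
Total = €1,977.3863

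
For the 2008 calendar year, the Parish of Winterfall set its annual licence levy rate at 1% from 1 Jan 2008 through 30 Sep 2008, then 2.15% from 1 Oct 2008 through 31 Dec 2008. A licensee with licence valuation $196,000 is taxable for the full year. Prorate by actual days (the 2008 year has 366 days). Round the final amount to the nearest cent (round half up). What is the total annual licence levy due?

1 Jan – 30 Sep 2008: 274 days at 1% → $196,000 × 1% × 274/366 = $1,467.3224
1 Oct – 31 Dec 2008: 92 days at 2.15% → $196,000 × 2.15% × 92/366 = $1,059.2568
Total = $2,526.5792

$2,526.58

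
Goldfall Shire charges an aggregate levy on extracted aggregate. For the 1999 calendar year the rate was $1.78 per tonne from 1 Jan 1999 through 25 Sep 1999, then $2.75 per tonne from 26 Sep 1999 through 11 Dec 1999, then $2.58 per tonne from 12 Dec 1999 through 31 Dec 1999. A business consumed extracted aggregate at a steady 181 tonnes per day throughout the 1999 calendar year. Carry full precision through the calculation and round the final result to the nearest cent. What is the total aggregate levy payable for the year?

1 Jan – 25 Sep 1999: 268 days × 181 tonnes/day = 48,508 tonnes at $1.78/tonne → $86,344.24
26 Sep – 11 Dec 1999: 77 days × 181 tonnes/day = 13,937 tonnes at $2.75/tonne → $38,326.75
12 Dec – 31 Dec 1999: 20 days × 181 tonnes/day = 3,620 tonnes at $2.58/tonne → $9,339.60

$134,010.59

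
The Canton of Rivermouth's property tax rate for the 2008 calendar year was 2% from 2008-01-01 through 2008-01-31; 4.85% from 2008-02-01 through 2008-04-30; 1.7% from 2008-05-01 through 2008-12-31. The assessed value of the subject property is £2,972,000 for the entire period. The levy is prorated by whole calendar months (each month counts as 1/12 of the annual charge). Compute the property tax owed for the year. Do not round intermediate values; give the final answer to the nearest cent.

2008-01-01 to 2008-01-31: 1 month at 2% → £2,972,000 × 2% × 1/12 = £4,953.3333
2008-02-01 to 2008-04-30: 3 months at 4.85% → £2,972,000 × 4.85% × 3/12 = £36,035.5000
2008-05-01 to 2008-12-31: 8 months at 1.7% → £2,972,000 × 1.7% × 8/12 = £33,682.6667
Total = £74,671.5000

£74,671.50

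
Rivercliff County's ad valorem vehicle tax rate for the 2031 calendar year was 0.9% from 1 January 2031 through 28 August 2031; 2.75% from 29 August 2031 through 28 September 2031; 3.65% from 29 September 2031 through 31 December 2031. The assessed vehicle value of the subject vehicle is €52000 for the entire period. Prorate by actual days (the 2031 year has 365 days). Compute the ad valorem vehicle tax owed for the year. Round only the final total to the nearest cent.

1 January – 28 August 2031: 240 days at 0.9% → €52000 × 0.9% × 240/365 = €307.7260
29 August – 28 September 2031: 31 days at 2.75% → €52000 × 2.75% × 31/365 = €121.4521
29 September – 31 December 2031: 94 days at 3.65% → €52000 × 3.65% × 94/365 = €488.8000
Total = €917.9781

€917.98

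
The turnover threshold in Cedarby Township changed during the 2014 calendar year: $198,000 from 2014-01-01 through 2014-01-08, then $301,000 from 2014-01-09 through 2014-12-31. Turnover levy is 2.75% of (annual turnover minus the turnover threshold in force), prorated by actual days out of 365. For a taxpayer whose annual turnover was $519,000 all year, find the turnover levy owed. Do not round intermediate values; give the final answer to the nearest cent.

2014-01-01 to 2014-01-08: 8 days, exemption $198,000 → ($519,000 − $198,000) × 2.75% × 8/365 = $193.4795
2014-01-09 to 2014-12-31: 357 days, exemption $301,000 → ($519,000 − $301,000) × 2.75% × 357/365 = $5,863.6027
Total = $6,057.0822

$6,057.08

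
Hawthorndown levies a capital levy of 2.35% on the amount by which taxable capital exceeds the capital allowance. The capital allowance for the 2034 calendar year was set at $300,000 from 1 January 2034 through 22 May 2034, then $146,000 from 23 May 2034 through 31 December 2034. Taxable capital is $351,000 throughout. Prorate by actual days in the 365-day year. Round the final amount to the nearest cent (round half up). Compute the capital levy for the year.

$3,409.56

1 January – 22 May 2034: 142 days, exemption $300,000 → ($351,000 − $300,000) × 2.35% × 142/365 = $466.2658
23 May – 31 December 2034: 223 days, exemption $146,000 → ($351,000 − $146,000) × 2.35% × 223/365 = $2,943.2945
Total = $3,409.5603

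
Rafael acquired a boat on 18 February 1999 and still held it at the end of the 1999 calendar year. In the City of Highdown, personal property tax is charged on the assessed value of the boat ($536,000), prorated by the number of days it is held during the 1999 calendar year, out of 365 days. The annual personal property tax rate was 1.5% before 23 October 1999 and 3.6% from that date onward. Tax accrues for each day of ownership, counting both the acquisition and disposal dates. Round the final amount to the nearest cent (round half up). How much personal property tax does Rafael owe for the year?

$9,141.37

18 February – 22 October 1999: 247 days at 1.5% → $536,000 × 1.5% × 247/365 = $5,440.7671
23 October – 31 December 1999: 70 days at 3.6% → $536,000 × 3.6% × 70/365 = $3,700.6027
Total = $9,141.3699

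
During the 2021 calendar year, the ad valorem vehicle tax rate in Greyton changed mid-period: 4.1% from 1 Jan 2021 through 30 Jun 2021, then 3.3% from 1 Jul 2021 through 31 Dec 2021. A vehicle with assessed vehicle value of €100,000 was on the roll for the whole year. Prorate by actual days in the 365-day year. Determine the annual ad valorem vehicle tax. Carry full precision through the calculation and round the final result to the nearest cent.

1 Jan – 30 Jun 2021: 181 days at 4.1% → €100,000 × 4.1% × 181/365 = €2,033.1507
1 Jul – 31 Dec 2021: 184 days at 3.3% → €100,000 × 3.3% × 184/365 = €1,663.5616
Total = €3,696.7123

€3,696.71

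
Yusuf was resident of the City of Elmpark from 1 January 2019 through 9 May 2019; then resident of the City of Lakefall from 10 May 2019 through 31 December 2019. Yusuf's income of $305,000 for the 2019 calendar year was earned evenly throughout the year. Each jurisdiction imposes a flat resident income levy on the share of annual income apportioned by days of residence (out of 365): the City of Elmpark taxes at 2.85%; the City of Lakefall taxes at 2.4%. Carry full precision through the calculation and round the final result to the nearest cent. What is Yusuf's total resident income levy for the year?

$7,805.08

The City of Elmpark, 1 January – 9 May 2019: 129 days → $305,000 × 2.85% × 129/365 = $3,072.1438
The City of Lakefall, 10 May – 31 December 2019: 236 days → $305,000 × 2.4% × 236/365 = $4,732.9315
Total = $7,805.0753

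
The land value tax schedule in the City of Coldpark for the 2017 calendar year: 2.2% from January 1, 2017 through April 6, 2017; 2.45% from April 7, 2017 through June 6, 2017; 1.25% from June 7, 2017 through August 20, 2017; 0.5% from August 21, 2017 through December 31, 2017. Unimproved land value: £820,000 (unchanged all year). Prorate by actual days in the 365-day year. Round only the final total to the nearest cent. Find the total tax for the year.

£11,702.41

January 1 – April 6, 2017: 96 days at 2.2% → £820,000 × 2.2% × 96/365 = £4,744.7671
April 7 – June 6, 2017: 61 days at 2.45% → £820,000 × 2.45% × 61/365 = £3,357.5068
June 7 – August 20, 2017: 75 days at 1.25% → £820,000 × 1.25% × 75/365 = £2,106.1644
August 21 – December 31, 2017: 133 days at 0.5% → £820,000 × 0.5% × 133/365 = £1,493.9726
Total = £11,702.4110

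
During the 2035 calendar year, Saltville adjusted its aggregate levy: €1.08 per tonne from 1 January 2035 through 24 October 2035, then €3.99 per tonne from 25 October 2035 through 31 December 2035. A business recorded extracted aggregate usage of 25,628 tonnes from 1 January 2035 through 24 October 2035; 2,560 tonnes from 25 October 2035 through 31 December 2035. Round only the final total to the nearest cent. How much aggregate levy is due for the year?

€37892.64

1 January – 24 October 2035: 25,628 tonnes at €1.08/tonne → €27678.24
25 October – 31 December 2035: 2,560 tonnes at €3.99/tonne → €10214.40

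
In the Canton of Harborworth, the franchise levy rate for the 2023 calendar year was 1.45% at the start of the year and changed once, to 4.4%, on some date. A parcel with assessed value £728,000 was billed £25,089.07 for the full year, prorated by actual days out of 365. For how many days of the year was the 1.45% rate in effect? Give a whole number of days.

118 days

Let d = days at the first rate; then 365 − d days at the second rate.
£728,000 × [1.45%·d + 4.4%·(365−d)] / 365 = £25,089.07
Solving gives d = 118, so the new rate took effect on 29 Apr 2023.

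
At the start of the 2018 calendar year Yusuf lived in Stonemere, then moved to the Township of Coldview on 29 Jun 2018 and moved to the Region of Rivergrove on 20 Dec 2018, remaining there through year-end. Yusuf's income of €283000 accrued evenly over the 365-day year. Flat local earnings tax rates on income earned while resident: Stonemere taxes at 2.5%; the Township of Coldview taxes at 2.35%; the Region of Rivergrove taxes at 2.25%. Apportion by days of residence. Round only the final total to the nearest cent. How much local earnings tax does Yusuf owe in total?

€6849.38

Stonemere, 1 Jan – 28 Jun 2018: 179 days → €283000 × 2.5% × 179/365 = €3469.6575
The Township of Coldview, 29 Jun – 19 Dec 2018: 174 days → €283000 × 2.35% × 174/365 = €3170.3753
The Region of Rivergrove, 20 Dec – 31 Dec 2018: 12 days → €283000 × 2.25% × 12/365 = €209.3425
Total = €6849.3753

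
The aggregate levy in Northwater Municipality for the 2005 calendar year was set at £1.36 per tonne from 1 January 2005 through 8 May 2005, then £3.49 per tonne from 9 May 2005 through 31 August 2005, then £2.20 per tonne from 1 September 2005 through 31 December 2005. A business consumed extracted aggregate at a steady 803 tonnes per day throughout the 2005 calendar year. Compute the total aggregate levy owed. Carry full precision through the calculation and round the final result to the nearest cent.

£677,595.49

1 January – 8 May 2005: 128 days × 803 tonnes/day = 102,784 tonnes at £1.36/tonne → £139,786.24
9 May – 31 August 2005: 115 days × 803 tonnes/day = 92,345 tonnes at £3.49/tonne → £322,284.05
1 September – 31 December 2005: 122 days × 803 tonnes/day = 97,966 tonnes at £2.20/tonne → £215,525.20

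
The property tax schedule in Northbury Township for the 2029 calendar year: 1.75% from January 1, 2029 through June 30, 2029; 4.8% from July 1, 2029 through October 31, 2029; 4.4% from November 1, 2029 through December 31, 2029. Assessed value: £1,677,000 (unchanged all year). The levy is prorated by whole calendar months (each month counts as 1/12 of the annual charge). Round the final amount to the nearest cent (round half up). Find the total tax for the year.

January 1 – June 30, 2029: 6 months at 1.75% → £1,677,000 × 1.75% × 6/12 = £14,673.7500
July 1 – October 31, 2029: 4 months at 4.8% → £1,677,000 × 4.8% × 4/12 = £26,832.0000
November 1 – December 31, 2029: 2 months at 4.4% → £1,677,000 × 4.4% × 2/12 = £12,298.0000
Total = £53,803.7500

£53,803.75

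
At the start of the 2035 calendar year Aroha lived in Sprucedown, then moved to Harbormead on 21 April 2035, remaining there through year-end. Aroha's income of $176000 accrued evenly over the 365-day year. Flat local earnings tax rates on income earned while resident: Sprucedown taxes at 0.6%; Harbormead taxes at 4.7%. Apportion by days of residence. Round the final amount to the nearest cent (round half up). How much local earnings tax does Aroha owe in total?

$6097.32

Sprucedown, 1 January – 20 April 2035: 110 days → $176000 × 0.6% × 110/365 = $318.2466
Harbormead, 21 April – 31 December 2035: 255 days → $176000 × 4.7% × 255/365 = $5779.0685
Total = $6097.3151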